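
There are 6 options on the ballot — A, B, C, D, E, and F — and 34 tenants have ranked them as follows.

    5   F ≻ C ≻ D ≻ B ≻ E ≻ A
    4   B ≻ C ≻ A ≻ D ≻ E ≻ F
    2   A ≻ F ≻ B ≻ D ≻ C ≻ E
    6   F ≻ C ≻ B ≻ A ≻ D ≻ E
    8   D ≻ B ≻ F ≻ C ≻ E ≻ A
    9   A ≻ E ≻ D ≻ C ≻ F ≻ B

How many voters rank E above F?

13

Ballots ranking E above F: 4+9 = 13.
Ballots ranking F above E: 5+2+6+8 = 21.
So 13 of 34 voters prefer E to F.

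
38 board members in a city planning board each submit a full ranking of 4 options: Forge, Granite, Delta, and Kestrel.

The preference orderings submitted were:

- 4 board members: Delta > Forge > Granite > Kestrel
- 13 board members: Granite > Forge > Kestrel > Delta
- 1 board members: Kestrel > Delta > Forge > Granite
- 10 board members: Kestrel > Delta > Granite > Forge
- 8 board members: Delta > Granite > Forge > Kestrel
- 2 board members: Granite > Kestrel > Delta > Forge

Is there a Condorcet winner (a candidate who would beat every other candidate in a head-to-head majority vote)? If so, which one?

No Condorcet winner

Head-to-head results (38 voters total):
Forge vs Granite: Granite wins 33–5.
Forge vs Delta: Delta wins 25–13.
Forge vs Kestrel: Forge wins 25–13.
Granite vs Delta: Delta wins 23–15.
Granite vs Kestrel: Granite wins 27–11.
Delta vs Kestrel: Kestrel wins 26–12.
No candidate beats all others: Forge beats Kestrel beats Delta beats Forge, a majority cycle.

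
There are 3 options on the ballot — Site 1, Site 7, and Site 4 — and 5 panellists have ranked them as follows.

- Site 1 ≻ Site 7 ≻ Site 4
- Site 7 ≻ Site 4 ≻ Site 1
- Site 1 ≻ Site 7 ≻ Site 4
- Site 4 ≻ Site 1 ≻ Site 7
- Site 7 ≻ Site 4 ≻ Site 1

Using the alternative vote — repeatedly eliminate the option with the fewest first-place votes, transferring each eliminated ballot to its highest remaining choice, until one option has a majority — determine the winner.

Round 1: Site 1 2, Site 7 2, Site 4 1. Site 4 has the fewest and is eliminated.
Round 2: Site 1 3, Site 7 2. Site 1 has a majority.

Site 1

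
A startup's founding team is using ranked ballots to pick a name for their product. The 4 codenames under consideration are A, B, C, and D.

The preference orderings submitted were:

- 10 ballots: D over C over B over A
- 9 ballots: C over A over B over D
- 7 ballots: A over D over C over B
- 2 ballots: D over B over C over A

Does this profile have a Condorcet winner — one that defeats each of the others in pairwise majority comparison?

No

Head-to-head results (28 voters total):
A vs B: A wins 16–12.
A vs C: C wins 21–7.
A vs D: A wins 16–12.
B vs C: C wins 26–2.
B vs D: D wins 19–9.
C vs D: D wins 19–9.
No candidate beats all others: A beats D beats C beats A, a majority cycle.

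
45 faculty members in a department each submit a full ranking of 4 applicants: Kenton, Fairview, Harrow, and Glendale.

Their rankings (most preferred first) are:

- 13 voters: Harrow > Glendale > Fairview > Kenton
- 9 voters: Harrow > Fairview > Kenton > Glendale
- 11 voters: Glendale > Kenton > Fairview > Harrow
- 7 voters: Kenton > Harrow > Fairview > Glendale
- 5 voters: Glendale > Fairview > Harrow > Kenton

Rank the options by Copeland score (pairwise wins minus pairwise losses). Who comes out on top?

Pairwise results:
  Kenton vs Fairview: Fairview wins 27–18.
  Kenton vs Harrow: Harrow wins 27–18.
  Kenton vs Glendale: Glendale wins 29–16.
  Fairview vs Harrow: Harrow wins 29–16.
  Fairview vs Glendale: Glendale wins 29–16.
  Harrow vs Glendale: Harrow wins 29–16.
Copeland scores (wins − losses):
  Kenton: 0 − 3 = -3
  Fairview: 1 − 2 = -1
  Harrow: 3 − 0 = 3
  Glendale: 2 − 1 = 1
Harrow has the best Copeland score.

Harrow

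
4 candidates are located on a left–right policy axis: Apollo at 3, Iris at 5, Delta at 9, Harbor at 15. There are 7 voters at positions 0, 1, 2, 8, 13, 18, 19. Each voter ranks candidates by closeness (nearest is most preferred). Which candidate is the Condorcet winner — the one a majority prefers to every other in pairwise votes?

With single-peaked preferences on a line, the Condorcet winner is the candidate closest to the median voter.
The median voter (position 8) is closest to Delta at 9.
Check: Delta vs Harbor — voters closer to Delta: 4 of 7.

Delta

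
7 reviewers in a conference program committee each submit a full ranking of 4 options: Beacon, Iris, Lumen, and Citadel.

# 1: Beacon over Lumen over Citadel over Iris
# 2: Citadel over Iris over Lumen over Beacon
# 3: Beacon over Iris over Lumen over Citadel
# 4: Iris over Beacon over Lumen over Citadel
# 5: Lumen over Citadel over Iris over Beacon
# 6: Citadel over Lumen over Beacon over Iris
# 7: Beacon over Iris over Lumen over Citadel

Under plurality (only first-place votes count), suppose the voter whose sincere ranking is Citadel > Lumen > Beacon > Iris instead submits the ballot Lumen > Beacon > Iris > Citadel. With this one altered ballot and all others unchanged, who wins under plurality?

Beacon

First-place totals with the altered ballot: Beacon 3, Iris 1, Lumen 2, Citadel 1.
The winner is unchanged: still Beacon.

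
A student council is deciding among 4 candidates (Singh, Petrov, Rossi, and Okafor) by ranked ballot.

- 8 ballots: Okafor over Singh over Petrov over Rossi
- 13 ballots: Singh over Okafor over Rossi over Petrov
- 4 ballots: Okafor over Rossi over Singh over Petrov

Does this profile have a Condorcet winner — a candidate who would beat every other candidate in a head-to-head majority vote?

Head-to-head results (25 voters total):
Singh vs Petrov: Singh wins 25–0.
Singh vs Rossi: Singh wins 21–4.
Singh vs Okafor: Singh wins 13–12.
Petrov vs Rossi: Rossi wins 17–8.
Petrov vs Okafor: Okafor wins 25–0.
Rossi vs Okafor: Okafor wins 25–0.
Singh beats each rival — Petrov (25–0), Rossi (21–4), Okafor (13–12) — so Singh is the Condorcet winner.

Yes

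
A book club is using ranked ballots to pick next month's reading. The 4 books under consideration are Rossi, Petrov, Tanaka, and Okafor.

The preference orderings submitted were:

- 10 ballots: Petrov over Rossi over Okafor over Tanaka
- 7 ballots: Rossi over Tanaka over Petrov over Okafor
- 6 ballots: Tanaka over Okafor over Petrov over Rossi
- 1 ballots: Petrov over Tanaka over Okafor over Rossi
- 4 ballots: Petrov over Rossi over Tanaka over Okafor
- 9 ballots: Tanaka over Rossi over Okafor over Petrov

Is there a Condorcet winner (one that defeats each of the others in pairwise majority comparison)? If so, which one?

None — there is no Condorcet winner

Head-to-head results (37 voters total):
Rossi vs Petrov: Petrov wins 21–16.
Rossi vs Tanaka: Rossi wins 21–16.
Rossi vs Okafor: Rossi wins 30–7.
Petrov vs Tanaka: Tanaka wins 22–15.
Petrov vs Okafor: Petrov wins 22–15.
Tanaka vs Okafor: Tanaka wins 27–10.
No candidate beats all others: Rossi beats Tanaka beats Petrov beats Rossi, a majority cycle.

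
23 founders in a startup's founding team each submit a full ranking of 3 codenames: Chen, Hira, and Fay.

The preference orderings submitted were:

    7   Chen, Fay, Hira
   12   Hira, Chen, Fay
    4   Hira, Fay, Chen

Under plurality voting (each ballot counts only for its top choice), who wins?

First-place vote totals:
  Chen: 7
  Hira: 16
  Fay: 0
Hira has the most first-place votes.

Hira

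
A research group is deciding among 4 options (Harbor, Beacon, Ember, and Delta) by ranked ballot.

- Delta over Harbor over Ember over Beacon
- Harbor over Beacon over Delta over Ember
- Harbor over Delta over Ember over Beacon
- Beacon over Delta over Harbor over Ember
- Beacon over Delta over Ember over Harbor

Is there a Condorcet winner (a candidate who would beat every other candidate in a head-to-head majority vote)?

Head-to-head results (5 voters total):
Harbor vs Beacon: Harbor wins 3–2.
Harbor vs Ember: Harbor wins 4–1.
Harbor vs Delta: Delta wins 3–2.
Beacon vs Ember: Beacon wins 3–2.
Beacon vs Delta: Beacon wins 3–2.
Ember vs Delta: Delta wins 5–0.
No candidate beats all others: Harbor beats Beacon beats Delta beats Harbor, a majority cycle.

No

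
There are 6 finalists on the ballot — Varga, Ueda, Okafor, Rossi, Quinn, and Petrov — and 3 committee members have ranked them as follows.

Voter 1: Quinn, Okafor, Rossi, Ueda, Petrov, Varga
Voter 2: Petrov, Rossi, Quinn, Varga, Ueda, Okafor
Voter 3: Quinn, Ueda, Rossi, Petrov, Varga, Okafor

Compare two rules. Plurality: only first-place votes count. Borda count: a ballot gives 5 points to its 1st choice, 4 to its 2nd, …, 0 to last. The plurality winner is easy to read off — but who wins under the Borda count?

Plurality first-place counts: Varga 0, Ueda 0, Okafor 0, Rossi 0, Quinn 2, Petrov 1 → Quinn.
Borda totals: Varga 3, Ueda 7, Okafor 4, Rossi 10, Quinn 13, Petrov 8 → Quinn.

Quinn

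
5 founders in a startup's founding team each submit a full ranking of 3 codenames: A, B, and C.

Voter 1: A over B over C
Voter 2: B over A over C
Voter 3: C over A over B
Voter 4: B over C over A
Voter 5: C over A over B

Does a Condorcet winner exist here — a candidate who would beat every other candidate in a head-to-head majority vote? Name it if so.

None — there is no Condorcet winner

Head-to-head results (5 voters total):
A vs B: A wins 3–2.
A vs C: C wins 3–2.
B vs C: B wins 3–2.
No candidate beats all others: A beats B beats C beats A, a majority cycle.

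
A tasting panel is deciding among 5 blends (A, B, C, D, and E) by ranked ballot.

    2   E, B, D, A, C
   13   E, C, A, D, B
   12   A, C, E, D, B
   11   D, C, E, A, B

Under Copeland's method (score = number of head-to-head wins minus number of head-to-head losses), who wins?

C

Pairwise results:
  A vs B: A wins 36–2.
  A vs C: C wins 24–14.
  A vs D: A wins 25–13.
  A vs E: E wins 26–12.
  B vs C: C wins 36–2.
  B vs D: D wins 36–2.
  B vs E: E wins 38–0.
  C vs D: C wins 25–13.
  C vs E: C wins 23–15.
  D vs E: E wins 27–11.
Copeland scores (wins − losses):
  A: 2 − 2 = 0
  B: 0 − 4 = -4
  C: 4 − 0 = 4
  D: 1 − 3 = -2
  E: 3 − 1 = 2
C has the best Copeland score.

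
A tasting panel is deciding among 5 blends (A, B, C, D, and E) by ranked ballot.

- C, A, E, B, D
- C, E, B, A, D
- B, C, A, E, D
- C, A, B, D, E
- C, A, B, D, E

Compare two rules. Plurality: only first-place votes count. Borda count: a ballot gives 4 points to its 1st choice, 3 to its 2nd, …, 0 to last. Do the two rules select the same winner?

Yes

Plurality first-place counts: A 0, B 1, C 4, D 0, E 0 → C.
Borda totals: A 12, B 11, C 19, D 2, E 6 → C.
The two rules agree on C.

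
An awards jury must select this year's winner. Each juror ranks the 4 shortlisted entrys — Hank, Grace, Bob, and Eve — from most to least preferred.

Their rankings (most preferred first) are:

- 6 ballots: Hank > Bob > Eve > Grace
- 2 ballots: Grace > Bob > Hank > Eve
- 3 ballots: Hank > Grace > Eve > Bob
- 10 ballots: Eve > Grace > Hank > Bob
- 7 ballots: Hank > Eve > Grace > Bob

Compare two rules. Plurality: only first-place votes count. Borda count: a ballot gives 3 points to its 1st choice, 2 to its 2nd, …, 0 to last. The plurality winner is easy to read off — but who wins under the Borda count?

Hank

Plurality first-place counts: Hank 16, Grace 2, Bob 0, Eve 10 → Hank.
Borda totals: Hank 60, Grace 39, Bob 16, Eve 53 → Hank.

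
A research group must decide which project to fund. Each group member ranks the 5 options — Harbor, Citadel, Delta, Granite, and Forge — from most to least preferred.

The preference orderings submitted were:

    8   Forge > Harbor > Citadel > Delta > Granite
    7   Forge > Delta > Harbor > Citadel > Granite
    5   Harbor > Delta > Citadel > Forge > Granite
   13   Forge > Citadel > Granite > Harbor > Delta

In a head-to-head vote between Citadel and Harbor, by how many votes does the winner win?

7

Ballots ranking Citadel above Harbor: 13.
Ballots ranking Harbor above Citadel: 8+7+5 = 20.
Harbor wins 20–13, a margin of 7.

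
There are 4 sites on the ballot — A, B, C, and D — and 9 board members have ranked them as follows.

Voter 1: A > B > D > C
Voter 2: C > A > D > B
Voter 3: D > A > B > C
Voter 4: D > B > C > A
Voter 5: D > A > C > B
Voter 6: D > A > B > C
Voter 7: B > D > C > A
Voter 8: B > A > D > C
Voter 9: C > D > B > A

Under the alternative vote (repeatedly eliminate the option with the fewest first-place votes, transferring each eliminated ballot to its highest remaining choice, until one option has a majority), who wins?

D

Round 1: D 4, B 2, C 2, A 1. A has the fewest and is eliminated.
Round 2: D 4, B 3, C 2. C has the fewest and is eliminated.
Round 3: D 6, B 3. D has a majority.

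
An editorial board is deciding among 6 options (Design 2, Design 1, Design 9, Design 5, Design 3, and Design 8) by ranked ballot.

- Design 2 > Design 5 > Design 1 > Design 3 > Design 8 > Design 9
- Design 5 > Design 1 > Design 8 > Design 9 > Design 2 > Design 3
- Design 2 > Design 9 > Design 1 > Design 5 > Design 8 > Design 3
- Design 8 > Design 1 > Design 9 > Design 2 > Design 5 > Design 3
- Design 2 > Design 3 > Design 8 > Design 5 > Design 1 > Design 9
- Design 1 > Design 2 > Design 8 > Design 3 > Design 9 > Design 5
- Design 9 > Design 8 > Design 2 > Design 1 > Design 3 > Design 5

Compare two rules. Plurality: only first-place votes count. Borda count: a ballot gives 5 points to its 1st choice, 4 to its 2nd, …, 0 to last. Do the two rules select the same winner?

Plurality first-place counts: Design 2 3, Design 1 1, Design 9 1, Design 5 1, Design 3 0, Design 8 1 → Design 2.
Borda totals: Design 2 25, Design 1 22, Design 9 15, Design 5 14, Design 3 9, Design 8 20 → Design 2.
The two rules agree on Design 2.

Yes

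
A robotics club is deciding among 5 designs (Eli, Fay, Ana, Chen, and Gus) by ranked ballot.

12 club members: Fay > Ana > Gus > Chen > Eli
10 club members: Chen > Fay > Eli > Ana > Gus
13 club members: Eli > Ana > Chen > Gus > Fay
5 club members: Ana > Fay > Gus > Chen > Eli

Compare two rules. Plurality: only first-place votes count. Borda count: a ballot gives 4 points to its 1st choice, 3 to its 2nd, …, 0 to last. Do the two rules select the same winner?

No

Plurality first-place counts: Eli 13, Fay 12, Ana 5, Chen 10, Gus 0 → Eli.
Borda totals: Eli 72, Fay 93, Ana 105, Chen 83, Gus 47 → Ana.
The two rules disagree: plurality picks Eli, Borda picks Ana.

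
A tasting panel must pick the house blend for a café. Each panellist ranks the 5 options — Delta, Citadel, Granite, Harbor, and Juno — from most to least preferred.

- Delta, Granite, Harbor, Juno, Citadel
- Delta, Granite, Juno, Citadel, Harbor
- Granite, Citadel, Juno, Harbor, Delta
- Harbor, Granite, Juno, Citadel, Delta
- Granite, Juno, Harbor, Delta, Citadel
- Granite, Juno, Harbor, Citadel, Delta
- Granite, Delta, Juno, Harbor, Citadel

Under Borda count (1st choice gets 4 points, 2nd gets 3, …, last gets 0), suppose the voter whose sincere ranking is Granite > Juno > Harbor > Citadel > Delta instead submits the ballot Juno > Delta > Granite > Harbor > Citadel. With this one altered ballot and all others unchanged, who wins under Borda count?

Borda totals with the altered ballot: Delta 15, Citadel 5, Granite 23, Harbor 11, Juno 16.
The winner is unchanged: still Granite.

Granite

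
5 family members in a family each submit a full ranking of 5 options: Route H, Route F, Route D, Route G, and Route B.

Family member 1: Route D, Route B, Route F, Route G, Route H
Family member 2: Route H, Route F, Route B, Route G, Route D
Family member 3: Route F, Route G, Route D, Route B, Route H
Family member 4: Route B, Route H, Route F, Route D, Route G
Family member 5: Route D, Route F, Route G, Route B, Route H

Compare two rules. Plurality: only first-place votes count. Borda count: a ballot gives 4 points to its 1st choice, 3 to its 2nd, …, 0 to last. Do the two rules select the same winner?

No

Plurality first-place counts: Route H 1, Route F 1, Route D 2, Route G 0, Route B 1 → Route D.
Borda totals: Route H 7, Route F 14, Route D 11, Route G 7, Route B 11 → Route F.
The two rules disagree: plurality picks Route D, Borda picks Route F.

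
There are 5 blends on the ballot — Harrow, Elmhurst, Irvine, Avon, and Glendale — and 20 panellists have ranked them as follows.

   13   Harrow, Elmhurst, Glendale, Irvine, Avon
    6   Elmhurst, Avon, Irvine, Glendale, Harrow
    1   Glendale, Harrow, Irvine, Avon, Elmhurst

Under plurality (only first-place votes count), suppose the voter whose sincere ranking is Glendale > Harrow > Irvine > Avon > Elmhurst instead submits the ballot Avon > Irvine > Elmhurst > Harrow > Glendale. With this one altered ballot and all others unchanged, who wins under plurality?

Harrow

First-place totals with the altered ballot: Harrow 13, Elmhurst 6, Irvine 0, Avon 1, Glendale 0.
The winner is unchanged: still Harrow.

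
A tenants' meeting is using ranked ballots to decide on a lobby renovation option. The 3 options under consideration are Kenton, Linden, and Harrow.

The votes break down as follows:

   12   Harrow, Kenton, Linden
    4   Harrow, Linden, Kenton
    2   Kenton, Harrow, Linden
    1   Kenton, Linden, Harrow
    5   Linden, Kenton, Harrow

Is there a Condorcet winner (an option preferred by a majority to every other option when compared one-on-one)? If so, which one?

Harrow

Head-to-head results (24 voters total):
Kenton vs Linden: Kenton wins 15–9.
Kenton vs Harrow: Harrow wins 16–8.
Linden vs Harrow: Harrow wins 18–6.
Harrow beats each rival — Kenton (16–8), Linden (18–6) — so Harrow is the Condorcet winner.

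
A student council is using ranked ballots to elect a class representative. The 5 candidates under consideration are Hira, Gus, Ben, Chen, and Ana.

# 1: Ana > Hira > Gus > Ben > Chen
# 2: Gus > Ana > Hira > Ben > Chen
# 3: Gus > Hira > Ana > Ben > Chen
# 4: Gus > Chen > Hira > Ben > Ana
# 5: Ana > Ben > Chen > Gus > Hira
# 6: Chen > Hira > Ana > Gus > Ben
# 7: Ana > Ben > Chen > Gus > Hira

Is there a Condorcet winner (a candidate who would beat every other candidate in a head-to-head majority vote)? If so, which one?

Ana

Head-to-head results (7 voters total):
Hira vs Gus: Gus wins 5–2.
Hira vs Ben: Hira wins 5–2.
Hira vs Chen: Chen wins 4–3.
Hira vs Ana: Ana wins 4–3.
Gus vs Ben: Gus wins 5–2.
Gus vs Chen: Gus wins 4–3.
Gus vs Ana: Ana wins 4–3.
Ben vs Chen: Ben wins 5–2.
Ben vs Ana: Ana wins 6–1.
Chen vs Ana: Ana wins 5–2.
Ana beats each rival — Hira (4–3), Gus (4–3), Ben (6–1), Chen (5–2) — so Ana is the Condorcet winner.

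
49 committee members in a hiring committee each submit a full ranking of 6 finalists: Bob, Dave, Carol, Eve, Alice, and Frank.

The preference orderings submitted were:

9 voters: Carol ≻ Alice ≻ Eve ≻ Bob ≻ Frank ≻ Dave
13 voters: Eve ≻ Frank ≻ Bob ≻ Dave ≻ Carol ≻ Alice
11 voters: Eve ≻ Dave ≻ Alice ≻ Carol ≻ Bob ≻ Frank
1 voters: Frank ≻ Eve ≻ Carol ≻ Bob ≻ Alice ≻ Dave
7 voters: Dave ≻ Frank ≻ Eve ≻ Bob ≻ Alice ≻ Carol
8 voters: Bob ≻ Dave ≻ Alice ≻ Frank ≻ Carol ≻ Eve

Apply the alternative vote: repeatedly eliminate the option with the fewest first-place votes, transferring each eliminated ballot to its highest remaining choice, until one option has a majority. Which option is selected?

Round 1: Eve 24, Carol 9, Bob 8, Dave 7, Frank 1, Alice 0. Alice has the fewest and is eliminated.
Round 2: Eve 24, Carol 9, Bob 8, Dave 7, Frank 1. Frank has the fewest and is eliminated.
Round 3: Eve 25, Carol 9, Bob 8, Dave 7. Eve has a majority.

Eve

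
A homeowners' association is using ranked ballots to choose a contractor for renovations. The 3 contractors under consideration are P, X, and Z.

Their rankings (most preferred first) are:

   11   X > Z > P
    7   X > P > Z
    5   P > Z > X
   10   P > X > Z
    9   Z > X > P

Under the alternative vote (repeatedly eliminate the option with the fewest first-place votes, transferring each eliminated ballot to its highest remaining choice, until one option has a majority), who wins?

Round 1: X 18, P 15, Z 9. Z has the fewest and is eliminated.
Round 2: X 27, P 15. X has a majority.

X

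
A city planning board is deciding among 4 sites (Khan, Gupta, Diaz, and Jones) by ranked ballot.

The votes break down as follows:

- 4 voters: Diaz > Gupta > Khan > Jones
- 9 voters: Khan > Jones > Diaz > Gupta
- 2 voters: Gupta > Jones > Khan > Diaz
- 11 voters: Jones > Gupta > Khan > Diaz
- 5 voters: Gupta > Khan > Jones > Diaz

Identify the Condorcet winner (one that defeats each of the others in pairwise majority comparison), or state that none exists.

There is no Condorcet winner

Head-to-head results (31 voters total):
Khan vs Gupta: Gupta wins 22–9.
Khan vs Diaz: Khan wins 27–4.
Khan vs Jones: Khan wins 18–13.
Gupta vs Diaz: Gupta wins 18–13.
Gupta vs Jones: Jones wins 20–11.
Diaz vs Jones: Jones wins 27–4.
No candidate beats all others: Khan beats Jones beats Gupta beats Khan, a majority cycle.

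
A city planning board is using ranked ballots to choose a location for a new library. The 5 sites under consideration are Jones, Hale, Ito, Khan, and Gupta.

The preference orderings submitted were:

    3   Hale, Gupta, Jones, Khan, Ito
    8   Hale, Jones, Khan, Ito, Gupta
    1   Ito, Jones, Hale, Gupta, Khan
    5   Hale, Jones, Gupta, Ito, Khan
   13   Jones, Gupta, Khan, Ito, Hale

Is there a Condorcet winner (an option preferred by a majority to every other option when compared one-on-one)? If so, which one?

Head-to-head results (30 voters total):
Jones vs Hale: Hale wins 16–14.
Jones vs Ito: Jones wins 29–1.
Jones vs Khan: Jones wins 30–0.
Jones vs Gupta: Jones wins 27–3.
Hale vs Ito: Hale wins 16–14.
Hale vs Khan: Hale wins 17–13.
Hale vs Gupta: Hale wins 17–13.
Ito vs Khan: Khan wins 24–6.
Ito vs Gupta: Gupta wins 21–9.
Khan vs Gupta: Gupta wins 22–8.
Hale beats each rival — Jones (16–14), Ito (16–14), Khan (17–13), Gupta (17–13) — so Hale is the Condorcet winner.

Hale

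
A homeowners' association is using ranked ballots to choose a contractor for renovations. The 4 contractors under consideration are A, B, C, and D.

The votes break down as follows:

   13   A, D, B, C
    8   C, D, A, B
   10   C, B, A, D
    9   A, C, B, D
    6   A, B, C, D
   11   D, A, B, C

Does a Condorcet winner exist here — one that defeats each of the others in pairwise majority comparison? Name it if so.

A

Head-to-head results (57 voters total):
A vs B: A wins 47–10.
A vs C: A wins 39–18.
A vs D: A wins 38–19.
B vs C: B wins 30–27.
B vs D: D wins 32–25.
C vs D: C wins 33–24.
A beats each rival — B (47–10), C (39–18), D (38–19) — so A is the Condorcet winner.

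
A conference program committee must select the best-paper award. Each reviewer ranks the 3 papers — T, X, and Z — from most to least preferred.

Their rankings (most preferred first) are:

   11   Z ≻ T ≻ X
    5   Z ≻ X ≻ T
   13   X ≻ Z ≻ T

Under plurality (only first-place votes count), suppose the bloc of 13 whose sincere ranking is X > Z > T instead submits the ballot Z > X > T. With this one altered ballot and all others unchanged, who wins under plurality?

Z

First-place totals with the altered ballot: T 0, X 0, Z 29.
The winner is unchanged: still Z.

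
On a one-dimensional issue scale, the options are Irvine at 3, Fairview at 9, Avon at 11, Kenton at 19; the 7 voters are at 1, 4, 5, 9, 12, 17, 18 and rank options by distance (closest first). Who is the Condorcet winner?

Fairview

With single-peaked preferences on a line, the Condorcet winner is the candidate closest to the median voter.
The median voter (position 9) is closest to Fairview at 9.
Check: Fairview vs Irvine — voters closer to Fairview: 4 of 7.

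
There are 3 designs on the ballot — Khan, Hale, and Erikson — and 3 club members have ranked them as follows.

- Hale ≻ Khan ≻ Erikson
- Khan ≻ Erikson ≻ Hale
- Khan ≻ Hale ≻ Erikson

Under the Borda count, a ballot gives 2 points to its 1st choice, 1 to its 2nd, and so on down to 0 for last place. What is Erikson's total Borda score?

1

Borda scores:
  Khan: 1 + 2 + 2 = 5
  Hale: 2 + 0 + 1 = 3
  Erikson: 0 + 1 + 0 = 1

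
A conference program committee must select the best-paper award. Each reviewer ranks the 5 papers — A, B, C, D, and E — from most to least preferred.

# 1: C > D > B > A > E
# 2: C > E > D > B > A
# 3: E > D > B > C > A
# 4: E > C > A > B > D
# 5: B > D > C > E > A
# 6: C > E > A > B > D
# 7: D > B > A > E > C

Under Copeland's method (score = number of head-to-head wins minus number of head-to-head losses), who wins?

Pairwise results:
  A vs B: B wins 5–2.
  A vs C: C wins 6–1.
  A vs D: D wins 5–2.
  A vs E: E wins 5–2.
  B vs C: C wins 4–3.
  B vs D: D wins 4–3.
  B vs E: E wins 4–3.
  C vs D: C wins 4–3.
  C vs E: C wins 4–3.
  D vs E: E wins 4–3.
Copeland scores (wins − losses):
  A: 0 − 4 = -4
  B: 1 − 3 = -2
  C: 4 − 0 = 4
  D: 2 − 2 = 0
  E: 3 − 1 = 2
C has the best Copeland score.

C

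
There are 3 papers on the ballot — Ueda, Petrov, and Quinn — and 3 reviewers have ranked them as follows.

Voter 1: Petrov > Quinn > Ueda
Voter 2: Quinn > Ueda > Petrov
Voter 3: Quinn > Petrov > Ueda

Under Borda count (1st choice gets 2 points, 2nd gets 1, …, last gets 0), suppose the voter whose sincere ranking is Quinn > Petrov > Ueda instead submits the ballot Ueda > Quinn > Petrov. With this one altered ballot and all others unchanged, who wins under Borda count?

Borda totals with the altered ballot: Ueda 3, Petrov 2, Quinn 4.
The winner is unchanged: still Quinn.

Quinn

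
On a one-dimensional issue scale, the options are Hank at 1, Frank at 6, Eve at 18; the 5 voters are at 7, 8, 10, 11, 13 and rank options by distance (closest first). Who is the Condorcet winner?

With single-peaked preferences on a line, the Condorcet winner is the candidate closest to the median voter.
The median voter (position 10) is closest to Frank at 6.
Check: Frank vs Eve — voters closer to Frank: 4 of 5.

Frank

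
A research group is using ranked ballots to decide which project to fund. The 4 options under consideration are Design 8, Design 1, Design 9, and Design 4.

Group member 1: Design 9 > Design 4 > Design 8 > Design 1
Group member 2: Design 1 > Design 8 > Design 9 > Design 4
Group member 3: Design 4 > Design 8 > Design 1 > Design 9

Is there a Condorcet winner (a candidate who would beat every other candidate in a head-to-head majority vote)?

No

Head-to-head results (3 voters total):
Design 8 vs Design 1: Design 8 wins 2–1.
Design 8 vs Design 9: Design 8 wins 2–1.
Design 8 vs Design 4: Design 4 wins 2–1.
Design 1 vs Design 9: Design 1 wins 2–1.
Design 1 vs Design 4: Design 4 wins 2–1.
Design 9 vs Design 4: Design 9 wins 2–1.
No candidate beats all others: Design 8 beats Design 9 beats Design 4 beats Design 8, a majority cycle.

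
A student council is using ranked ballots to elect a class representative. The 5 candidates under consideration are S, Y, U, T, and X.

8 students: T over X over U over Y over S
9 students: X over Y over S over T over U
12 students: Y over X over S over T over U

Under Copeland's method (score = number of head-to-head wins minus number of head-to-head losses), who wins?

Pairwise results:
  S vs Y: Y wins 29–0.
  S vs U: S wins 21–8.
  S vs T: S wins 21–8.
  S vs X: X wins 29–0.
  Y vs U: Y wins 21–8.
  Y vs T: Y wins 21–8.
  Y vs X: X wins 17–12.
  U vs T: T wins 29–0.
  U vs X: X wins 29–0.
  T vs X: X wins 21–8.
Copeland scores (wins − losses):
  S: 2 − 2 = 0
  Y: 3 − 1 = 2
  U: 0 − 4 = -4
  T: 1 − 3 = -2
  X: 4 − 0 = 4
X has the best Copeland score.

X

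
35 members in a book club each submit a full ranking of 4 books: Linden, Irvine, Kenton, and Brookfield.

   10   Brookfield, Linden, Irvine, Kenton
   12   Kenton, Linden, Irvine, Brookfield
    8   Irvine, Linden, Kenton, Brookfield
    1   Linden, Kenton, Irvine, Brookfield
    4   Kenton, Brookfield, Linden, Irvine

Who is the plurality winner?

Kenton

First-place vote totals:
  Linden: 1
  Irvine: 8
  Kenton: 16
  Brookfield: 10
Kenton has the most first-place votes.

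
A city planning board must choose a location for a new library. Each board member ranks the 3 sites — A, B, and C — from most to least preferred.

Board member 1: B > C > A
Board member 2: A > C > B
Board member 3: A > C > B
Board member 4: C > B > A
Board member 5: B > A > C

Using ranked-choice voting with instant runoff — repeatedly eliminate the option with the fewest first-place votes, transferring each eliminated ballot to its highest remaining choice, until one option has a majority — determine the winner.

B

Round 1: A 2, B 2, C 1. C has the fewest and is eliminated.
Round 2: B 3, A 2. B has a majority.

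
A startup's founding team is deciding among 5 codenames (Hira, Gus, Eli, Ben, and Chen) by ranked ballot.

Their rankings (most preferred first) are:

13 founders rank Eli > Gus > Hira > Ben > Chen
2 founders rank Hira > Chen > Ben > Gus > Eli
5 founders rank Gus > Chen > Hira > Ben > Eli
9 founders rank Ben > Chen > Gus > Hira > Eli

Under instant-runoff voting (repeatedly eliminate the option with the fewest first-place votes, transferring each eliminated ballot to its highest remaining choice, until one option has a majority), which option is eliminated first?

Chen

Round 1: Eli 13, Ben 9, Gus 5, Hira 2, Chen 0. Chen has the fewest and is eliminated.
Round 2: Eli 13, Ben 9, Gus 5, Hira 2. Hira has the fewest and is eliminated.
Round 3: Eli 13, Ben 11, Gus 5. Gus has the fewest and is eliminated.
Round 4: Ben 16, Eli 13. Ben has a majority.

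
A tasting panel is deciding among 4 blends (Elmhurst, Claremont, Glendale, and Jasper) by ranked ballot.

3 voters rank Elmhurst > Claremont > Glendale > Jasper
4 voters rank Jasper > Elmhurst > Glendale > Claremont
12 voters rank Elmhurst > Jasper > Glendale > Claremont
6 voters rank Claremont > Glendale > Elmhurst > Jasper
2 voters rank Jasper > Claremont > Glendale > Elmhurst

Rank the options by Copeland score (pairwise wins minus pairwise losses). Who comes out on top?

Pairwise results:
  Elmhurst vs Claremont: Elmhurst wins 19–8.
  Elmhurst vs Glendale: Elmhurst wins 19–8.
  Elmhurst vs Jasper: Elmhurst wins 21–6.
  Claremont vs Glendale: Glendale wins 16–11.
  Claremont vs Jasper: Jasper wins 18–9.
  Glendale vs Jasper: Jasper wins 18–9.
Copeland scores (wins − losses):
  Elmhurst: 3 − 0 = 3
  Claremont: 0 − 3 = -3
  Glendale: 1 − 2 = -1
  Jasper: 2 − 1 = 1
Elmhurst has the best Copeland score.

Elmhurst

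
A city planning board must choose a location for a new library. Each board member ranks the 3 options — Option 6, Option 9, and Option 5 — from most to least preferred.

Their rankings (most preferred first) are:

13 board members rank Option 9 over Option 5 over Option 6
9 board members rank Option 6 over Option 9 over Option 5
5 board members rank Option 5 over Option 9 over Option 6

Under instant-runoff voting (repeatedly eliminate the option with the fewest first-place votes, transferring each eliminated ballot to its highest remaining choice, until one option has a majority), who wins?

Option 9

Round 1: Option 9 13, Option 6 9, Option 5 5. Option 5 has the fewest and is eliminated.
Round 2: Option 9 18, Option 6 9. Option 9 has a majority.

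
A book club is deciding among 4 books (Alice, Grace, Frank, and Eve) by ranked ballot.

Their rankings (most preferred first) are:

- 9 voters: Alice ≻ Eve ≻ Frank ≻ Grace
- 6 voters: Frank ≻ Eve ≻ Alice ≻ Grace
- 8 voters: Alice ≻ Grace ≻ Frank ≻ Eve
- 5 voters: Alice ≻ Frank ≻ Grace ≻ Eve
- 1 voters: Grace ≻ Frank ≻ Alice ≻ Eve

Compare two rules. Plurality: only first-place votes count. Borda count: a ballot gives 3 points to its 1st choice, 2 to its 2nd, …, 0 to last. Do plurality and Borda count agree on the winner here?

Plurality first-place counts: Alice 22, Grace 1, Frank 6, Eve 0 → Alice.
Borda totals: Alice 73, Grace 24, Frank 47, Eve 30 → Alice.
The two rules agree on Alice.

Yes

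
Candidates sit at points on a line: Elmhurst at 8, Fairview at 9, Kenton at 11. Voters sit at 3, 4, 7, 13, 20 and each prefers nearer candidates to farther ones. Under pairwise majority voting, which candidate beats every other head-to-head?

Elmhurst

With single-peaked preferences on a line, the Condorcet winner is the candidate closest to the median voter.
The median voter (position 7) is closest to Elmhurst at 8.
Check: Elmhurst vs Fairview — voters closer to Elmhurst: 3 of 5.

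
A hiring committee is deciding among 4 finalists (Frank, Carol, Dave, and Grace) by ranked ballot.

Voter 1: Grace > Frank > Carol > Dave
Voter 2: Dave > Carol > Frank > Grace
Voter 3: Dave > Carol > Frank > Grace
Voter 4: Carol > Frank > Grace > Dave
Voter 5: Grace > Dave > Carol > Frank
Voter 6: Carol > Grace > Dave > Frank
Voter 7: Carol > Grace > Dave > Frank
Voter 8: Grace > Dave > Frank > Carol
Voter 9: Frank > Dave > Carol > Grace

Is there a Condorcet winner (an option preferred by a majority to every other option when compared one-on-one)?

No

Head-to-head results (9 voters total):
Frank vs Carol: Carol wins 6–3.
Frank vs Dave: Dave wins 6–3.
Frank vs Grace: Grace wins 5–4.
Carol vs Dave: Dave wins 5–4.
Carol vs Grace: Carol wins 6–3.
Dave vs Grace: Grace wins 6–3.
No candidate beats all others: Carol beats Grace beats Dave beats Carol, a majority cycle.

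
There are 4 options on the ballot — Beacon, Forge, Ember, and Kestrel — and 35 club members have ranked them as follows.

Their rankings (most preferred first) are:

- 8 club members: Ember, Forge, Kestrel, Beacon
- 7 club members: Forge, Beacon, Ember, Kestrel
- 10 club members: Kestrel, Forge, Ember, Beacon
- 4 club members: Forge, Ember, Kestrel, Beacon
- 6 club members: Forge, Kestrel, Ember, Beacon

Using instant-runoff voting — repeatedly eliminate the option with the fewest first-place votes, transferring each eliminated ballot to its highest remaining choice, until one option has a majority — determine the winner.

Round 1: Forge 17, Kestrel 10, Ember 8, Beacon 0. Beacon has the fewest and is eliminated.
Round 2: Forge 17, Kestrel 10, Ember 8. Ember has the fewest and is eliminated.
Round 3: Forge 25, Kestrel 10. Forge has a majority.

Forge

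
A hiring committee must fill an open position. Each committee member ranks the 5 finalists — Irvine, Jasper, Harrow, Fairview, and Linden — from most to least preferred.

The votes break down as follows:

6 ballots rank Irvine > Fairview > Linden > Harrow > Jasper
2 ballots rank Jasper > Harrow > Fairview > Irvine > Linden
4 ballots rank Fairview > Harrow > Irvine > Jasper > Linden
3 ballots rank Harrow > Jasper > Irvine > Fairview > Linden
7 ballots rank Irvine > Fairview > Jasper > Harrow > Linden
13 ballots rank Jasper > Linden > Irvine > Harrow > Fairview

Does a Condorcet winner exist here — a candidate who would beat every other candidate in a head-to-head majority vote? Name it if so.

Jasper

Head-to-head results (35 voters total):
Irvine vs Jasper: Jasper wins 18–17.
Irvine vs Harrow: Irvine wins 26–9.
Irvine vs Fairview: Irvine wins 29–6.
Irvine vs Linden: Irvine wins 22–13.
Jasper vs Harrow: Jasper wins 22–13.
Jasper vs Fairview: Jasper wins 18–17.
Jasper vs Linden: Jasper wins 29–6.
Harrow vs Fairview: Harrow wins 18–17.
Harrow vs Linden: Linden wins 19–16.
Fairview vs Linden: Fairview wins 22–13.
Jasper beats each rival — Irvine (18–17), Harrow (22–13), Fairview (18–17), Linden (29–6) — so Jasper is the Condorcet winner.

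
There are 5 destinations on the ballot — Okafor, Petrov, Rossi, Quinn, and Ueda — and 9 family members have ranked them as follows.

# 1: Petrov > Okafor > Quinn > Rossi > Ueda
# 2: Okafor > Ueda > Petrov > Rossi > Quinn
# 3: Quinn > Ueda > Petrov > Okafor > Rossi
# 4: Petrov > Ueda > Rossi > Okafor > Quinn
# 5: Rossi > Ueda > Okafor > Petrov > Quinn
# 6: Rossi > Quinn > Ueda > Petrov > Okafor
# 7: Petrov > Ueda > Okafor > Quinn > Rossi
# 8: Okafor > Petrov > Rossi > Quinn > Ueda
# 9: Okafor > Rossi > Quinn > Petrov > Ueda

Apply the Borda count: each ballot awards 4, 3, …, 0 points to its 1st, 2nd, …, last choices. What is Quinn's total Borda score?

Borda scores:
  Okafor: 3 + 4 + 1 + 1 + 2 + 0 + 2 + 4 + 4 = 21
  Petrov: 4 + 2 + 2 + 4 + 1 + 1 + 4 + 3 + 1 = 22
  Rossi: 1 + 1 + 0 + 2 + 4 + 4 + 0 + 2 + 3 = 17
  Quinn: 2 + 0 + 4 + 0 + 0 + 3 + 1 + 1 + 2 = 13
  Ueda: 0 + 3 + 3 + 3 + 3 + 2 + 3 + 0 + 0 = 17

13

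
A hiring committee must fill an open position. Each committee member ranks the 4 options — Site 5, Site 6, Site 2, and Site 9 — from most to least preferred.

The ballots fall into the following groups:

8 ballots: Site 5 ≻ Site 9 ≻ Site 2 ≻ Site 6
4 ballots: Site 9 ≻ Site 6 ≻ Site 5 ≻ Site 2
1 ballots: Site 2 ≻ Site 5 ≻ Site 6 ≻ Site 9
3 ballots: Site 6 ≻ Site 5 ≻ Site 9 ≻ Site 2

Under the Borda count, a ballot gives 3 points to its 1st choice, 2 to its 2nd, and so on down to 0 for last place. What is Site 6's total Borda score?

Borda scores:
  Site 5: 8·3 + 4·1 + 2 + 3·2 = 36
  Site 6: 8·0 + 4·2 + 1 + 3·3 = 18
  Site 2: 8·1 + 4·0 + 3 + 3·0 = 11
  Site 9: 8·2 + 4·3 + 0 + 3·1 = 31

18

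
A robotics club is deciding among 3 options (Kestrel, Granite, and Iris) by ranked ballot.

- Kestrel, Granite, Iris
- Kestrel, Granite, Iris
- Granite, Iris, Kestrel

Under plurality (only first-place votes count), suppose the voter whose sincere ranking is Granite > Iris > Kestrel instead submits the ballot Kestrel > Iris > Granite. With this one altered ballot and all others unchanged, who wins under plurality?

Kestrel

First-place totals with the altered ballot: Kestrel 3, Granite 0, Iris 0.
The winner is unchanged: still Kestrel.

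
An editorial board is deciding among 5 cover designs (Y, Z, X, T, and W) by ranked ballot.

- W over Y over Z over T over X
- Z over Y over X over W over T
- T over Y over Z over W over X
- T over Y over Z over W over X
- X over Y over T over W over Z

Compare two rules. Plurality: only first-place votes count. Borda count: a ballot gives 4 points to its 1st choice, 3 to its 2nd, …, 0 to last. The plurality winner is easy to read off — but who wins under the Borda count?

Y

Plurality first-place counts: Y 0, Z 1, X 1, T 2, W 1 → T.
Borda totals: Y 15, Z 10, X 6, T 11, W 8 → Y.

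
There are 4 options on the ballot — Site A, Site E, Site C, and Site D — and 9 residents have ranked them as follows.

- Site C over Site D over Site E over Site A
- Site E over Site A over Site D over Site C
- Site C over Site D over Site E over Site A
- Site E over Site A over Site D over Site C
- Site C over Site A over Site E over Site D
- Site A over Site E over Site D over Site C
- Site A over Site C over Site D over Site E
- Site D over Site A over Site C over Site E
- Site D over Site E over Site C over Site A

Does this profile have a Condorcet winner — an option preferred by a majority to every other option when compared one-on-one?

Head-to-head results (9 voters total):
Site A vs Site E: Site E wins 5–4.
Site A vs Site C: Site A wins 5–4.
Site A vs Site D: Site A wins 5–4.
Site E vs Site C: Site C wins 5–4.
Site E vs Site D: Site D wins 5–4.
Site C vs Site D: Site D wins 5–4.
No candidate beats all others: Site A beats Site C beats Site E beats Site A, a majority cycle.

No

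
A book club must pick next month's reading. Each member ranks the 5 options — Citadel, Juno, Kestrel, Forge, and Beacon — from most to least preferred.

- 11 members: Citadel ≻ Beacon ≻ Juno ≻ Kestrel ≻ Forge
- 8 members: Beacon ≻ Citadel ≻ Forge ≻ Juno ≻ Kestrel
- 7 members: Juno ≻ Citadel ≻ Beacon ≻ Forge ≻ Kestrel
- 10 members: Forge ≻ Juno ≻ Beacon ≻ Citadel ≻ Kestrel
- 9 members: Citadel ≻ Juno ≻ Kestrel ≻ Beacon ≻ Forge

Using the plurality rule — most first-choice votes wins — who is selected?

First-place vote totals:
  Citadel: 20
  Juno: 7
  Kestrel: 0
  Forge: 10
  Beacon: 8
Citadel has the most first-place votes.

Citadel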